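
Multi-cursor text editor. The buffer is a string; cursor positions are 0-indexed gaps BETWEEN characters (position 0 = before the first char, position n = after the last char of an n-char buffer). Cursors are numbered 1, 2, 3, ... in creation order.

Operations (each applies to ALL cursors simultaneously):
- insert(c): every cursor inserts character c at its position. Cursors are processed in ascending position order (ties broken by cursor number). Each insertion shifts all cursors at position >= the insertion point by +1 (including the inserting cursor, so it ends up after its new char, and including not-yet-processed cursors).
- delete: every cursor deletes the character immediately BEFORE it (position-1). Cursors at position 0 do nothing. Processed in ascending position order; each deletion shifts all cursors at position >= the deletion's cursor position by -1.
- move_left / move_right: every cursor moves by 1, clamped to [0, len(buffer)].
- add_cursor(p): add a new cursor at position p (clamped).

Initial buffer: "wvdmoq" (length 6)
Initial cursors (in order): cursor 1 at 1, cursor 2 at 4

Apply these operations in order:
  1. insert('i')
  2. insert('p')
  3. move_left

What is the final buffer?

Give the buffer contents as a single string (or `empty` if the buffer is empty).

After op 1 (insert('i')): buffer="wivdmioq" (len 8), cursors c1@2 c2@6, authorship .1...2..
After op 2 (insert('p')): buffer="wipvdmipoq" (len 10), cursors c1@3 c2@8, authorship .11...22..
After op 3 (move_left): buffer="wipvdmipoq" (len 10), cursors c1@2 c2@7, authorship .11...22..

Answer: wipvdmipoq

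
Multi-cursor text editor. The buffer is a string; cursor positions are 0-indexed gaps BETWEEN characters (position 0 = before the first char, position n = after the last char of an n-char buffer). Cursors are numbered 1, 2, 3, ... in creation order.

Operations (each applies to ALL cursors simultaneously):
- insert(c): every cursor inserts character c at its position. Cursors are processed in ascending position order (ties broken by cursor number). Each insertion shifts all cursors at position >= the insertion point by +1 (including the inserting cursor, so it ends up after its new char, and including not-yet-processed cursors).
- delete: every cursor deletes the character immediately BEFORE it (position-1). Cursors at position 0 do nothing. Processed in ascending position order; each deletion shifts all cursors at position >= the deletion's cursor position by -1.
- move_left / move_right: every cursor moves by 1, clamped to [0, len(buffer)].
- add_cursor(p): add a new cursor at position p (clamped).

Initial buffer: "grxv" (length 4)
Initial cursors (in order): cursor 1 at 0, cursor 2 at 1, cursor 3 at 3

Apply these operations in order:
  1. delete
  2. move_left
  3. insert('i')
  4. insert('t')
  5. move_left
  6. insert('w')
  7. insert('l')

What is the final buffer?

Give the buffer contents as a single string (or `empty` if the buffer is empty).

After op 1 (delete): buffer="rv" (len 2), cursors c1@0 c2@0 c3@1, authorship ..
After op 2 (move_left): buffer="rv" (len 2), cursors c1@0 c2@0 c3@0, authorship ..
After op 3 (insert('i')): buffer="iiirv" (len 5), cursors c1@3 c2@3 c3@3, authorship 123..
After op 4 (insert('t')): buffer="iiitttrv" (len 8), cursors c1@6 c2@6 c3@6, authorship 123123..
After op 5 (move_left): buffer="iiitttrv" (len 8), cursors c1@5 c2@5 c3@5, authorship 123123..
After op 6 (insert('w')): buffer="iiittwwwtrv" (len 11), cursors c1@8 c2@8 c3@8, authorship 123121233..
After op 7 (insert('l')): buffer="iiittwwwllltrv" (len 14), cursors c1@11 c2@11 c3@11, authorship 123121231233..

Answer: iiittwwwllltrv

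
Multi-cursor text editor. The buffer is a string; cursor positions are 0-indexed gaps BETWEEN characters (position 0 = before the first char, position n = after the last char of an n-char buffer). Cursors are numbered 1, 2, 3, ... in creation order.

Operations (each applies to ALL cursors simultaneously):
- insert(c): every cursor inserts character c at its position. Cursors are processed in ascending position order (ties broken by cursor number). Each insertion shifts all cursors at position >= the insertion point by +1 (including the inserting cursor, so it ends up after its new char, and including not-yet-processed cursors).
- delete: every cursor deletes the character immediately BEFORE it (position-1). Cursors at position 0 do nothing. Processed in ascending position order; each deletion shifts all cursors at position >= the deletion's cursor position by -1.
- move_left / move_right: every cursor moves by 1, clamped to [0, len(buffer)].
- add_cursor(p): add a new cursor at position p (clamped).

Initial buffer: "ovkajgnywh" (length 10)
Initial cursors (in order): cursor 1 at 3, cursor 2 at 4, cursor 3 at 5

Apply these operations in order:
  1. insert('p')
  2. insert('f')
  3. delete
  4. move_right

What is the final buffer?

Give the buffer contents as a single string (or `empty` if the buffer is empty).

After op 1 (insert('p')): buffer="ovkpapjpgnywh" (len 13), cursors c1@4 c2@6 c3@8, authorship ...1.2.3.....
After op 2 (insert('f')): buffer="ovkpfapfjpfgnywh" (len 16), cursors c1@5 c2@8 c3@11, authorship ...11.22.33.....
After op 3 (delete): buffer="ovkpapjpgnywh" (len 13), cursors c1@4 c2@6 c3@8, authorship ...1.2.3.....
After op 4 (move_right): buffer="ovkpapjpgnywh" (len 13), cursors c1@5 c2@7 c3@9, authorship ...1.2.3.....

Answer: ovkpapjpgnywh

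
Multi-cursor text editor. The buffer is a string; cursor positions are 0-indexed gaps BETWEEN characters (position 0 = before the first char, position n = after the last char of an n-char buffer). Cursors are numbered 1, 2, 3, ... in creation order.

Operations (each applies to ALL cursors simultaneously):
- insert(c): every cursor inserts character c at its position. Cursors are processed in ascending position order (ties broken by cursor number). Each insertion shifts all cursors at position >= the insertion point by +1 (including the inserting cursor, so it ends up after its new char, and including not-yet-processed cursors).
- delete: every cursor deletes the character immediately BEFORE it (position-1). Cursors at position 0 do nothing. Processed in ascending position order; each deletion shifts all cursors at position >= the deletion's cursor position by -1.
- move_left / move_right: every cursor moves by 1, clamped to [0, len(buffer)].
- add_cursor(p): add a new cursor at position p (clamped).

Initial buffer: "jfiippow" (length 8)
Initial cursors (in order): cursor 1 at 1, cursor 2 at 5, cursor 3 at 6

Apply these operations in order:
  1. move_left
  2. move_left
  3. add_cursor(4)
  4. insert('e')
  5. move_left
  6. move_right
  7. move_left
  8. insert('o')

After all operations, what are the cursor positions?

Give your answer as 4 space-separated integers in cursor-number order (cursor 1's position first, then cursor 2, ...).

After op 1 (move_left): buffer="jfiippow" (len 8), cursors c1@0 c2@4 c3@5, authorship ........
After op 2 (move_left): buffer="jfiippow" (len 8), cursors c1@0 c2@3 c3@4, authorship ........
After op 3 (add_cursor(4)): buffer="jfiippow" (len 8), cursors c1@0 c2@3 c3@4 c4@4, authorship ........
After op 4 (insert('e')): buffer="ejfieieeppow" (len 12), cursors c1@1 c2@5 c3@8 c4@8, authorship 1...2.34....
After op 5 (move_left): buffer="ejfieieeppow" (len 12), cursors c1@0 c2@4 c3@7 c4@7, authorship 1...2.34....
After op 6 (move_right): buffer="ejfieieeppow" (len 12), cursors c1@1 c2@5 c3@8 c4@8, authorship 1...2.34....
After op 7 (move_left): buffer="ejfieieeppow" (len 12), cursors c1@0 c2@4 c3@7 c4@7, authorship 1...2.34....
After op 8 (insert('o')): buffer="oejfioeieooeppow" (len 16), cursors c1@1 c2@6 c3@11 c4@11, authorship 11...22.3344....

Answer: 1 6 11 11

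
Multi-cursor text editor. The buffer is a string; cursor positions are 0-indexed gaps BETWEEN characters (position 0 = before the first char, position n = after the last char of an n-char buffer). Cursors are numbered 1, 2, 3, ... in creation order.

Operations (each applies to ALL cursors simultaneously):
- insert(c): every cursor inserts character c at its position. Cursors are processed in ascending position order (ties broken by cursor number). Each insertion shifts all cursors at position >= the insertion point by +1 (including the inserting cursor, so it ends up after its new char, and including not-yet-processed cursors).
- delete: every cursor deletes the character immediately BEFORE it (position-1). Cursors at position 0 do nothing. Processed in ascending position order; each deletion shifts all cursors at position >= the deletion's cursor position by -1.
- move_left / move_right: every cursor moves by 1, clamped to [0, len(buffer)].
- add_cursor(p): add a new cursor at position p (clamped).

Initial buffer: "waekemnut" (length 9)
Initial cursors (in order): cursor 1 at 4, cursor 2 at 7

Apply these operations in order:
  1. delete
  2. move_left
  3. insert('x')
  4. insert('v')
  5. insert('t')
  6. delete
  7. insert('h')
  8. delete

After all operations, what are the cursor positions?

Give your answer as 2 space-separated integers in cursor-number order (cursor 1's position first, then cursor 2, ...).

After op 1 (delete): buffer="waeemut" (len 7), cursors c1@3 c2@5, authorship .......
After op 2 (move_left): buffer="waeemut" (len 7), cursors c1@2 c2@4, authorship .......
After op 3 (insert('x')): buffer="waxeexmut" (len 9), cursors c1@3 c2@6, authorship ..1..2...
After op 4 (insert('v')): buffer="waxveexvmut" (len 11), cursors c1@4 c2@8, authorship ..11..22...
After op 5 (insert('t')): buffer="waxvteexvtmut" (len 13), cursors c1@5 c2@10, authorship ..111..222...
After op 6 (delete): buffer="waxveexvmut" (len 11), cursors c1@4 c2@8, authorship ..11..22...
After op 7 (insert('h')): buffer="waxvheexvhmut" (len 13), cursors c1@5 c2@10, authorship ..111..222...
After op 8 (delete): buffer="waxveexvmut" (len 11), cursors c1@4 c2@8, authorship ..11..22...

Answer: 4 8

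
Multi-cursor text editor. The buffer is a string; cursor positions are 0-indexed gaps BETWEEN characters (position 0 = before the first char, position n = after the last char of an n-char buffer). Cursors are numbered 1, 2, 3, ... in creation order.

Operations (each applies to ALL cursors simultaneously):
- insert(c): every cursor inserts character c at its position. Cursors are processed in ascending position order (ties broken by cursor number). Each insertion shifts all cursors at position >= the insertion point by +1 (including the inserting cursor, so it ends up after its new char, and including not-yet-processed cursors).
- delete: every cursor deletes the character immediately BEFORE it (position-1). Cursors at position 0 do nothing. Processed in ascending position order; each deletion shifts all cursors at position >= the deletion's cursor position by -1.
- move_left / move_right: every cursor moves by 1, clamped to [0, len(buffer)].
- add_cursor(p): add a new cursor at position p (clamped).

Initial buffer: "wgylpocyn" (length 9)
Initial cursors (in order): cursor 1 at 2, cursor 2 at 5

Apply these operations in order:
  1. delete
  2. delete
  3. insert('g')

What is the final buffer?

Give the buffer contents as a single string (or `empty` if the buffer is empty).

Answer: gygocyn

Derivation:
After op 1 (delete): buffer="wylocyn" (len 7), cursors c1@1 c2@3, authorship .......
After op 2 (delete): buffer="yocyn" (len 5), cursors c1@0 c2@1, authorship .....
After op 3 (insert('g')): buffer="gygocyn" (len 7), cursors c1@1 c2@3, authorship 1.2....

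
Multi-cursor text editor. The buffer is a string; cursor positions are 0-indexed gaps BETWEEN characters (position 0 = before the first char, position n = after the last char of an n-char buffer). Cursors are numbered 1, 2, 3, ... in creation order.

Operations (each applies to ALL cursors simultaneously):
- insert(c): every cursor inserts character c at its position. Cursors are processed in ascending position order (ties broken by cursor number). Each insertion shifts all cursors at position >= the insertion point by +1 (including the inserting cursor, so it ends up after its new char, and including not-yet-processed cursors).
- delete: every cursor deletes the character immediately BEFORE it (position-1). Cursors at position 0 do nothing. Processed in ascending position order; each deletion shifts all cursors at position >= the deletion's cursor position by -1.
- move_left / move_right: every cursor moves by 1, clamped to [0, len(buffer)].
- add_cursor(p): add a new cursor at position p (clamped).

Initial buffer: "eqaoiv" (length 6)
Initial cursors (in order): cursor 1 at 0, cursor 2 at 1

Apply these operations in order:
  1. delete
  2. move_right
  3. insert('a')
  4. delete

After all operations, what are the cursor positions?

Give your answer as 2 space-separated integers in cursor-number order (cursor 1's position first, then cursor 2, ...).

After op 1 (delete): buffer="qaoiv" (len 5), cursors c1@0 c2@0, authorship .....
After op 2 (move_right): buffer="qaoiv" (len 5), cursors c1@1 c2@1, authorship .....
After op 3 (insert('a')): buffer="qaaaoiv" (len 7), cursors c1@3 c2@3, authorship .12....
After op 4 (delete): buffer="qaoiv" (len 5), cursors c1@1 c2@1, authorship .....

Answer: 1 1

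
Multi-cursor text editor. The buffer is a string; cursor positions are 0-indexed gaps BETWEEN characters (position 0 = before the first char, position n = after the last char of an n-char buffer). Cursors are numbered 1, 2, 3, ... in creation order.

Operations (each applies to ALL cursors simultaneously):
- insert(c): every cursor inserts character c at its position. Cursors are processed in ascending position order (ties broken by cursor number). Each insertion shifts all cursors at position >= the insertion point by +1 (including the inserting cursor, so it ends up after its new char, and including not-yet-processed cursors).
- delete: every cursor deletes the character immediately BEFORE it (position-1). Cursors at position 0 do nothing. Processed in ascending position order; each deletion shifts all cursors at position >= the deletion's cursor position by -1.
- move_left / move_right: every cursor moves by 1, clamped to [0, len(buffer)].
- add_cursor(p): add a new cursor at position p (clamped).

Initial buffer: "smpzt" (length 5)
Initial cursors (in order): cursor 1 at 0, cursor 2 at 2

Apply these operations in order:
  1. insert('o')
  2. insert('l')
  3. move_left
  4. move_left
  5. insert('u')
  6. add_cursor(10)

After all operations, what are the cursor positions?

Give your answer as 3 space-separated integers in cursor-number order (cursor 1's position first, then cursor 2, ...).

After op 1 (insert('o')): buffer="osmopzt" (len 7), cursors c1@1 c2@4, authorship 1..2...
After op 2 (insert('l')): buffer="olsmolpzt" (len 9), cursors c1@2 c2@6, authorship 11..22...
After op 3 (move_left): buffer="olsmolpzt" (len 9), cursors c1@1 c2@5, authorship 11..22...
After op 4 (move_left): buffer="olsmolpzt" (len 9), cursors c1@0 c2@4, authorship 11..22...
After op 5 (insert('u')): buffer="uolsmuolpzt" (len 11), cursors c1@1 c2@6, authorship 111..222...
After op 6 (add_cursor(10)): buffer="uolsmuolpzt" (len 11), cursors c1@1 c2@6 c3@10, authorship 111..222...

Answer: 1 6 10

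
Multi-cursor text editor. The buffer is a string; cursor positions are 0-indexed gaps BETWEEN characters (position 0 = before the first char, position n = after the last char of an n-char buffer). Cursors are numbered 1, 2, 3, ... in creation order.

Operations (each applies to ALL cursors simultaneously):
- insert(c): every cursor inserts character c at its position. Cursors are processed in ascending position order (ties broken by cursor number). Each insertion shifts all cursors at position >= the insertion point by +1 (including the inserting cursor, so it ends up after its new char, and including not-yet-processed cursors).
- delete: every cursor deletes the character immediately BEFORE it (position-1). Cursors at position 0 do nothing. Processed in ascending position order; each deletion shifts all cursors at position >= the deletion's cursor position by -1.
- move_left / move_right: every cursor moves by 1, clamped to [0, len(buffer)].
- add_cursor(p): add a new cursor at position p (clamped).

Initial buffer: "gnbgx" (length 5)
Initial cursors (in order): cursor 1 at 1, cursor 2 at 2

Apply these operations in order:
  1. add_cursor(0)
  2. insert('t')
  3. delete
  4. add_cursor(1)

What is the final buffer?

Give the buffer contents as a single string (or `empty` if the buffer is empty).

Answer: gnbgx

Derivation:
After op 1 (add_cursor(0)): buffer="gnbgx" (len 5), cursors c3@0 c1@1 c2@2, authorship .....
After op 2 (insert('t')): buffer="tgtntbgx" (len 8), cursors c3@1 c1@3 c2@5, authorship 3.1.2...
After op 3 (delete): buffer="gnbgx" (len 5), cursors c3@0 c1@1 c2@2, authorship .....
After op 4 (add_cursor(1)): buffer="gnbgx" (len 5), cursors c3@0 c1@1 c4@1 c2@2, authorship .....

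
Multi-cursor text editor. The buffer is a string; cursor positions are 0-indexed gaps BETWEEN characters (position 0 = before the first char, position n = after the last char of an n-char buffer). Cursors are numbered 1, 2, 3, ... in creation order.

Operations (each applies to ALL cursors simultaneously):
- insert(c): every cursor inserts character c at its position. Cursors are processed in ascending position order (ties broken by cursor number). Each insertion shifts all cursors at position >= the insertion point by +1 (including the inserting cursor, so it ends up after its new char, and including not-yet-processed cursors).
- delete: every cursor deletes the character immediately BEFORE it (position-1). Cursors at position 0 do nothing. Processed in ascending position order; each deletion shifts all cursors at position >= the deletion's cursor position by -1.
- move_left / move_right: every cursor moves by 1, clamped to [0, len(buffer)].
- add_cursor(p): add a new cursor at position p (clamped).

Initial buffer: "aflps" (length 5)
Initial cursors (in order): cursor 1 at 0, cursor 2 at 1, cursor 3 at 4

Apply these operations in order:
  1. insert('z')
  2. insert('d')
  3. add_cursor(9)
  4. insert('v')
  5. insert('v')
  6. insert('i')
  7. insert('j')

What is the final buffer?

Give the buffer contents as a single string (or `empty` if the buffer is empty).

After op 1 (insert('z')): buffer="zazflpzs" (len 8), cursors c1@1 c2@3 c3@7, authorship 1.2...3.
After op 2 (insert('d')): buffer="zdazdflpzds" (len 11), cursors c1@2 c2@5 c3@10, authorship 11.22...33.
After op 3 (add_cursor(9)): buffer="zdazdflpzds" (len 11), cursors c1@2 c2@5 c4@9 c3@10, authorship 11.22...33.
After op 4 (insert('v')): buffer="zdvazdvflpzvdvs" (len 15), cursors c1@3 c2@7 c4@12 c3@14, authorship 111.222...3433.
After op 5 (insert('v')): buffer="zdvvazdvvflpzvvdvvs" (len 19), cursors c1@4 c2@9 c4@15 c3@18, authorship 1111.2222...344333.
After op 6 (insert('i')): buffer="zdvviazdvviflpzvvidvvis" (len 23), cursors c1@5 c2@11 c4@18 c3@22, authorship 11111.22222...34443333.
After op 7 (insert('j')): buffer="zdvvijazdvvijflpzvvijdvvijs" (len 27), cursors c1@6 c2@13 c4@21 c3@26, authorship 111111.222222...3444433333.

Answer: zdvvijazdvvijflpzvvijdvvijs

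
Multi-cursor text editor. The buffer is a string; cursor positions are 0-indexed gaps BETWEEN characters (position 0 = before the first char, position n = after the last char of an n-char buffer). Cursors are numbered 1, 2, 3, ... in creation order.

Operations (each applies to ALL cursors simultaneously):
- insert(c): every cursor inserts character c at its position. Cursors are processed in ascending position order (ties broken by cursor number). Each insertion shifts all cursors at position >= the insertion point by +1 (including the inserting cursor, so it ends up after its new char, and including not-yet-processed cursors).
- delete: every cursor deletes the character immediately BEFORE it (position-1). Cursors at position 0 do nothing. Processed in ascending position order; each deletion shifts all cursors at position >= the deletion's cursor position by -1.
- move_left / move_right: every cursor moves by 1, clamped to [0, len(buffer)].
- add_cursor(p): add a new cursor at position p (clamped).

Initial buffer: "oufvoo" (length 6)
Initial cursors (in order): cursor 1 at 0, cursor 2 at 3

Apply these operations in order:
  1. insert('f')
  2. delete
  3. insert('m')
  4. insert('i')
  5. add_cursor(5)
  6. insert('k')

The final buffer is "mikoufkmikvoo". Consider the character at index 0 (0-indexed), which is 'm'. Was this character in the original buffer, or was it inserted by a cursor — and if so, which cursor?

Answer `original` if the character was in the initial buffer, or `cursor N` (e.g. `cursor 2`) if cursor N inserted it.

Answer: cursor 1

Derivation:
After op 1 (insert('f')): buffer="fouffvoo" (len 8), cursors c1@1 c2@5, authorship 1...2...
After op 2 (delete): buffer="oufvoo" (len 6), cursors c1@0 c2@3, authorship ......
After op 3 (insert('m')): buffer="moufmvoo" (len 8), cursors c1@1 c2@5, authorship 1...2...
After op 4 (insert('i')): buffer="mioufmivoo" (len 10), cursors c1@2 c2@7, authorship 11...22...
After op 5 (add_cursor(5)): buffer="mioufmivoo" (len 10), cursors c1@2 c3@5 c2@7, authorship 11...22...
After op 6 (insert('k')): buffer="mikoufkmikvoo" (len 13), cursors c1@3 c3@7 c2@10, authorship 111...3222...
Authorship (.=original, N=cursor N): 1 1 1 . . . 3 2 2 2 . . .
Index 0: author = 1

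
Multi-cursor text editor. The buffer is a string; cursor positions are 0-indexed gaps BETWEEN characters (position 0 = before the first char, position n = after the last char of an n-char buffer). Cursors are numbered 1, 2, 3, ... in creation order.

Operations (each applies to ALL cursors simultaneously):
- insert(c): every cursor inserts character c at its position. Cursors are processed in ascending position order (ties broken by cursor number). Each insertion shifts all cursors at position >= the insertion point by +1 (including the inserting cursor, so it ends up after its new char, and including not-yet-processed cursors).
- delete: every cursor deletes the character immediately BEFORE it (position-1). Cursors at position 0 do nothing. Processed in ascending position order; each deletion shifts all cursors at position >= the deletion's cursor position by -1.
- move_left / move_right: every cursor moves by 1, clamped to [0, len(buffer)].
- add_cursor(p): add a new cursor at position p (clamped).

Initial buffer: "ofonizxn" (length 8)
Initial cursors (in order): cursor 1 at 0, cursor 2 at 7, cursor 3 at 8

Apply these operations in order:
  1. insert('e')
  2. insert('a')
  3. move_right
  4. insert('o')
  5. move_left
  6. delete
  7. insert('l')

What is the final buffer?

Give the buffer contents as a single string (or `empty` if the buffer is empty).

Answer: ealofonizxealoelo

Derivation:
After op 1 (insert('e')): buffer="eofonizxene" (len 11), cursors c1@1 c2@9 c3@11, authorship 1.......2.3
After op 2 (insert('a')): buffer="eaofonizxeanea" (len 14), cursors c1@2 c2@11 c3@14, authorship 11.......22.33
After op 3 (move_right): buffer="eaofonizxeanea" (len 14), cursors c1@3 c2@12 c3@14, authorship 11.......22.33
After op 4 (insert('o')): buffer="eaoofonizxeanoeao" (len 17), cursors c1@4 c2@14 c3@17, authorship 11.1......22.2333
After op 5 (move_left): buffer="eaoofonizxeanoeao" (len 17), cursors c1@3 c2@13 c3@16, authorship 11.1......22.2333
After op 6 (delete): buffer="eaofonizxeaoeo" (len 14), cursors c1@2 c2@11 c3@13, authorship 111......22233
After op 7 (insert('l')): buffer="ealofonizxealoelo" (len 17), cursors c1@3 c2@13 c3@16, authorship 1111......2222333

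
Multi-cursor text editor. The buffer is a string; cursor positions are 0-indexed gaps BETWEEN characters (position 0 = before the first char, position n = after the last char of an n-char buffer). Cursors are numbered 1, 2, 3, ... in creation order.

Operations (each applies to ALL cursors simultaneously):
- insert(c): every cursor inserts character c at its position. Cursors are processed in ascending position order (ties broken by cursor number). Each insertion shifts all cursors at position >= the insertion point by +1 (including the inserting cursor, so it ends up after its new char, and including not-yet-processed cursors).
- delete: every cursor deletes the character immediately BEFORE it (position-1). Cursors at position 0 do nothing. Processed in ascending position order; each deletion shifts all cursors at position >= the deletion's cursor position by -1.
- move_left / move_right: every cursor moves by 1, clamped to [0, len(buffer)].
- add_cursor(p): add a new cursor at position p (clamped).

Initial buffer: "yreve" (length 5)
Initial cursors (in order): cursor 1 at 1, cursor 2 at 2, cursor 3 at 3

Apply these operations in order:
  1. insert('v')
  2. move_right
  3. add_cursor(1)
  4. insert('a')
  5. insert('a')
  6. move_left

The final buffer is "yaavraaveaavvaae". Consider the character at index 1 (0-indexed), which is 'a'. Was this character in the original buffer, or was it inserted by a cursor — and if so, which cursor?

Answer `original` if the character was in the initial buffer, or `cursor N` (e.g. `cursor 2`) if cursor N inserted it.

After op 1 (insert('v')): buffer="yvrvevve" (len 8), cursors c1@2 c2@4 c3@6, authorship .1.2.3..
After op 2 (move_right): buffer="yvrvevve" (len 8), cursors c1@3 c2@5 c3@7, authorship .1.2.3..
After op 3 (add_cursor(1)): buffer="yvrvevve" (len 8), cursors c4@1 c1@3 c2@5 c3@7, authorship .1.2.3..
After op 4 (insert('a')): buffer="yavraveavvae" (len 12), cursors c4@2 c1@5 c2@8 c3@11, authorship .41.12.23.3.
After op 5 (insert('a')): buffer="yaavraaveaavvaae" (len 16), cursors c4@3 c1@7 c2@11 c3@15, authorship .441.112.223.33.
After op 6 (move_left): buffer="yaavraaveaavvaae" (len 16), cursors c4@2 c1@6 c2@10 c3@14, authorship .441.112.223.33.
Authorship (.=original, N=cursor N): . 4 4 1 . 1 1 2 . 2 2 3 . 3 3 .
Index 1: author = 4

Answer: cursor 4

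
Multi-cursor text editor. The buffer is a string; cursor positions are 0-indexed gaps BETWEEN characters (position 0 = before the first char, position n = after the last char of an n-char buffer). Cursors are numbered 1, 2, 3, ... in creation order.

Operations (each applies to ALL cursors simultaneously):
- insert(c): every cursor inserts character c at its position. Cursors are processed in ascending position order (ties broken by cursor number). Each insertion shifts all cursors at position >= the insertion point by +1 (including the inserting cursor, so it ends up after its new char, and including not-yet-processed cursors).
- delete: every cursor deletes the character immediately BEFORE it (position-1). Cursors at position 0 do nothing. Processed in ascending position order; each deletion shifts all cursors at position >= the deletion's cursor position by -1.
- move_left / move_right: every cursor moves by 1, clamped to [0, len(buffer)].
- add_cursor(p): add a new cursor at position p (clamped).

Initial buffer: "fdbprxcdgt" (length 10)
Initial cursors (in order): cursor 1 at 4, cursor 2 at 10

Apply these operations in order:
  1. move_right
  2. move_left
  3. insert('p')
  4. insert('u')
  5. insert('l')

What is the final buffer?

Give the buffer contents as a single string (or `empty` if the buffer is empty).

Answer: fdbppulrxcdgpult

Derivation:
After op 1 (move_right): buffer="fdbprxcdgt" (len 10), cursors c1@5 c2@10, authorship ..........
After op 2 (move_left): buffer="fdbprxcdgt" (len 10), cursors c1@4 c2@9, authorship ..........
After op 3 (insert('p')): buffer="fdbpprxcdgpt" (len 12), cursors c1@5 c2@11, authorship ....1.....2.
After op 4 (insert('u')): buffer="fdbppurxcdgput" (len 14), cursors c1@6 c2@13, authorship ....11.....22.
After op 5 (insert('l')): buffer="fdbppulrxcdgpult" (len 16), cursors c1@7 c2@15, authorship ....111.....222.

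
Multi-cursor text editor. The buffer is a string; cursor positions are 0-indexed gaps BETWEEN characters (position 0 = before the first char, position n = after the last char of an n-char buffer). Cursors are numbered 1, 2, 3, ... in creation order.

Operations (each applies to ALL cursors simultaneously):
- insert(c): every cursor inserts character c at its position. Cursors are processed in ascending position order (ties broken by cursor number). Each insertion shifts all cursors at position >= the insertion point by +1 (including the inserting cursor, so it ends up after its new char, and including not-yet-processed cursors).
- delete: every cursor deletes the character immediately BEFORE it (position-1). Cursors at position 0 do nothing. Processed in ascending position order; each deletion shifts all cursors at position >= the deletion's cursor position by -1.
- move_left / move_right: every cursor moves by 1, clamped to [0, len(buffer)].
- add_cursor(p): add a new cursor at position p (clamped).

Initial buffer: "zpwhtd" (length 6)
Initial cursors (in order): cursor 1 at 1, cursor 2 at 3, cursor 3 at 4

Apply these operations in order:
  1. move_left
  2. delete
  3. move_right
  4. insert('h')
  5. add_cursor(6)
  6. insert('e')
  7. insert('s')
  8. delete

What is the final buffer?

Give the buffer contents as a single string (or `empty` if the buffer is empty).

Answer: zhehhheeted

Derivation:
After op 1 (move_left): buffer="zpwhtd" (len 6), cursors c1@0 c2@2 c3@3, authorship ......
After op 2 (delete): buffer="zhtd" (len 4), cursors c1@0 c2@1 c3@1, authorship ....
After op 3 (move_right): buffer="zhtd" (len 4), cursors c1@1 c2@2 c3@2, authorship ....
After op 4 (insert('h')): buffer="zhhhhtd" (len 7), cursors c1@2 c2@5 c3@5, authorship .1.23..
After op 5 (add_cursor(6)): buffer="zhhhhtd" (len 7), cursors c1@2 c2@5 c3@5 c4@6, authorship .1.23..
After op 6 (insert('e')): buffer="zhehhheeted" (len 11), cursors c1@3 c2@8 c3@8 c4@10, authorship .11.2323.4.
After op 7 (insert('s')): buffer="zheshhheesstesd" (len 15), cursors c1@4 c2@11 c3@11 c4@14, authorship .111.232323.44.
After op 8 (delete): buffer="zhehhheeted" (len 11), cursors c1@3 c2@8 c3@8 c4@10, authorship .11.2323.4.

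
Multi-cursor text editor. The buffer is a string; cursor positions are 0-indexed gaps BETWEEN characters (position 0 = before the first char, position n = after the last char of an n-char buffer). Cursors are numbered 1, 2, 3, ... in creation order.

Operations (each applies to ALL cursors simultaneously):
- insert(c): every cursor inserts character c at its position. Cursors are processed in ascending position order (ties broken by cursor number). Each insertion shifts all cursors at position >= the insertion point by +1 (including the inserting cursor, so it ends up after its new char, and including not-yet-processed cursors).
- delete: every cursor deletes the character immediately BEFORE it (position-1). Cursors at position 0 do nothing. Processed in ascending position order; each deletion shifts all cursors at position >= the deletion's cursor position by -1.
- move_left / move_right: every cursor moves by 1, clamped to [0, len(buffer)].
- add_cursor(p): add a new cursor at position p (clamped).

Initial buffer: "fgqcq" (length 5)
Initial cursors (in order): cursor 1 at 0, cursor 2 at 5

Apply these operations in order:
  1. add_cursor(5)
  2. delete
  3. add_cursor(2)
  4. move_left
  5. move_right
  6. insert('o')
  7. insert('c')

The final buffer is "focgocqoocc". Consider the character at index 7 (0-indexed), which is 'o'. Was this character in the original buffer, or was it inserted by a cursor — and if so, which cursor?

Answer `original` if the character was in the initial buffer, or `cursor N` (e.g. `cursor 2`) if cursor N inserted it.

After op 1 (add_cursor(5)): buffer="fgqcq" (len 5), cursors c1@0 c2@5 c3@5, authorship .....
After op 2 (delete): buffer="fgq" (len 3), cursors c1@0 c2@3 c3@3, authorship ...
After op 3 (add_cursor(2)): buffer="fgq" (len 3), cursors c1@0 c4@2 c2@3 c3@3, authorship ...
After op 4 (move_left): buffer="fgq" (len 3), cursors c1@0 c4@1 c2@2 c3@2, authorship ...
After op 5 (move_right): buffer="fgq" (len 3), cursors c1@1 c4@2 c2@3 c3@3, authorship ...
After op 6 (insert('o')): buffer="fogoqoo" (len 7), cursors c1@2 c4@4 c2@7 c3@7, authorship .1.4.23
After op 7 (insert('c')): buffer="focgocqoocc" (len 11), cursors c1@3 c4@6 c2@11 c3@11, authorship .11.44.2323
Authorship (.=original, N=cursor N): . 1 1 . 4 4 . 2 3 2 3
Index 7: author = 2

Answer: cursor 2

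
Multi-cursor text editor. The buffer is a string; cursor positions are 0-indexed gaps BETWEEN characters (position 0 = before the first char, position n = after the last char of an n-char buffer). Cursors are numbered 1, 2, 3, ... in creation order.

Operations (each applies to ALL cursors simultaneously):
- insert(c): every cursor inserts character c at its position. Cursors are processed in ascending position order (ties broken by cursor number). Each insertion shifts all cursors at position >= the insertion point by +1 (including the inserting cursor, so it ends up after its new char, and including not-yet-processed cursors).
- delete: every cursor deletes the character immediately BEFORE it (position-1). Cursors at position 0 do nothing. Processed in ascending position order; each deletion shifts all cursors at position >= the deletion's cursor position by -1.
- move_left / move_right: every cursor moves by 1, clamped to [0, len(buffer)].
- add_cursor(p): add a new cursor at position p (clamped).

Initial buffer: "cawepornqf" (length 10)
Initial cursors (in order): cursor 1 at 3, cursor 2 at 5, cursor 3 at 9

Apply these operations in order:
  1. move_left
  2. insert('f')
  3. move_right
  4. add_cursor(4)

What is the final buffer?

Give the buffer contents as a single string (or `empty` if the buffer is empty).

Answer: cafwefpornfqf

Derivation:
After op 1 (move_left): buffer="cawepornqf" (len 10), cursors c1@2 c2@4 c3@8, authorship ..........
After op 2 (insert('f')): buffer="cafwefpornfqf" (len 13), cursors c1@3 c2@6 c3@11, authorship ..1..2....3..
After op 3 (move_right): buffer="cafwefpornfqf" (len 13), cursors c1@4 c2@7 c3@12, authorship ..1..2....3..
After op 4 (add_cursor(4)): buffer="cafwefpornfqf" (len 13), cursors c1@4 c4@4 c2@7 c3@12, authorship ..1..2....3..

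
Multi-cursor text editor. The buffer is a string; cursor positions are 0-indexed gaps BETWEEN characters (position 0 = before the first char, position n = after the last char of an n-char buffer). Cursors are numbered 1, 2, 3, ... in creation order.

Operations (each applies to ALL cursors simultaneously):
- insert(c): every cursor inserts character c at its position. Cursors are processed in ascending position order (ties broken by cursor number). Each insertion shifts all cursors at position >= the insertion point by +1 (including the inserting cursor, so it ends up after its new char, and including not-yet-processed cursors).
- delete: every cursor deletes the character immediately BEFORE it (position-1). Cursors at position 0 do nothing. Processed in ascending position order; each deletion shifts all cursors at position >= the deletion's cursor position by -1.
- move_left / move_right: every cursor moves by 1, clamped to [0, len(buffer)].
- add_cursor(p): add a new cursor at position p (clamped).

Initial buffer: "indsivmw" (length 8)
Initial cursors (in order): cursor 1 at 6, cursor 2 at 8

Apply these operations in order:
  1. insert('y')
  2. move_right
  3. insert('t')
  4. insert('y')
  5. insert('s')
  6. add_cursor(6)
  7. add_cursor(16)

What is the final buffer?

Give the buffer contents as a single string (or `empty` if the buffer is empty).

After op 1 (insert('y')): buffer="indsivymwy" (len 10), cursors c1@7 c2@10, authorship ......1..2
After op 2 (move_right): buffer="indsivymwy" (len 10), cursors c1@8 c2@10, authorship ......1..2
After op 3 (insert('t')): buffer="indsivymtwyt" (len 12), cursors c1@9 c2@12, authorship ......1.1.22
After op 4 (insert('y')): buffer="indsivymtywyty" (len 14), cursors c1@10 c2@14, authorship ......1.11.222
After op 5 (insert('s')): buffer="indsivymtyswytys" (len 16), cursors c1@11 c2@16, authorship ......1.111.2222
After op 6 (add_cursor(6)): buffer="indsivymtyswytys" (len 16), cursors c3@6 c1@11 c2@16, authorship ......1.111.2222
After op 7 (add_cursor(16)): buffer="indsivymtyswytys" (len 16), cursors c3@6 c1@11 c2@16 c4@16, authorship ......1.111.2222

Answer: indsivymtyswytys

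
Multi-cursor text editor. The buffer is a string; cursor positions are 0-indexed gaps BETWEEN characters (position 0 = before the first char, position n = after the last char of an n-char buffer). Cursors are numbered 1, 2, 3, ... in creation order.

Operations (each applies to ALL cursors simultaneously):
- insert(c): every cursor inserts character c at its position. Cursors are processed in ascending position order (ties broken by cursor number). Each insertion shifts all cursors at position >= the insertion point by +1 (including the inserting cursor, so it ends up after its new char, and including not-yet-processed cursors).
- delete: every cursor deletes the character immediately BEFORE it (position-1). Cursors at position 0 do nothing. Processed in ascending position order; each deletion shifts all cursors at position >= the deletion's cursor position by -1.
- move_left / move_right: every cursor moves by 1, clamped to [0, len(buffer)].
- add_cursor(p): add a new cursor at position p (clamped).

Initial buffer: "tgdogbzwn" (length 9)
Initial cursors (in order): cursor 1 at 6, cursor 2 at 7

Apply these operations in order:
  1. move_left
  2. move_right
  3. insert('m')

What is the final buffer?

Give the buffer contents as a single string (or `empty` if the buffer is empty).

After op 1 (move_left): buffer="tgdogbzwn" (len 9), cursors c1@5 c2@6, authorship .........
After op 2 (move_right): buffer="tgdogbzwn" (len 9), cursors c1@6 c2@7, authorship .........
After op 3 (insert('m')): buffer="tgdogbmzmwn" (len 11), cursors c1@7 c2@9, authorship ......1.2..

Answer: tgdogbmzmwn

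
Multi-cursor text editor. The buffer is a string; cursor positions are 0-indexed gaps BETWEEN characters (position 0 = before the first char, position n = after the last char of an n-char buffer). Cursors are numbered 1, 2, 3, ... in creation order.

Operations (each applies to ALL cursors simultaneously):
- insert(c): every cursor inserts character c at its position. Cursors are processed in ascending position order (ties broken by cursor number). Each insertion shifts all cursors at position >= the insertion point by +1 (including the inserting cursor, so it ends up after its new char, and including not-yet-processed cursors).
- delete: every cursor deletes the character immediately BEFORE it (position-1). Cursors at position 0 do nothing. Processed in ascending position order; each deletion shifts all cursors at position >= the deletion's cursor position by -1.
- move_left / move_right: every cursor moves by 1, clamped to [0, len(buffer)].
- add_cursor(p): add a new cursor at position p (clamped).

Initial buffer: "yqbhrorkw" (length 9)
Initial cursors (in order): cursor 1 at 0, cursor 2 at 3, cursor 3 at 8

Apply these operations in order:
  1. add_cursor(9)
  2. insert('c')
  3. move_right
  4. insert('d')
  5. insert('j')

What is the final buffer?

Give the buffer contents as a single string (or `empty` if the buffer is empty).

After op 1 (add_cursor(9)): buffer="yqbhrorkw" (len 9), cursors c1@0 c2@3 c3@8 c4@9, authorship .........
After op 2 (insert('c')): buffer="cyqbchrorkcwc" (len 13), cursors c1@1 c2@5 c3@11 c4@13, authorship 1...2.....3.4
After op 3 (move_right): buffer="cyqbchrorkcwc" (len 13), cursors c1@2 c2@6 c3@12 c4@13, authorship 1...2.....3.4
After op 4 (insert('d')): buffer="cydqbchdrorkcwdcd" (len 17), cursors c1@3 c2@8 c3@15 c4@17, authorship 1.1..2.2....3.344
After op 5 (insert('j')): buffer="cydjqbchdjrorkcwdjcdj" (len 21), cursors c1@4 c2@10 c3@18 c4@21, authorship 1.11..2.22....3.33444

Answer: cydjqbchdjrorkcwdjcdj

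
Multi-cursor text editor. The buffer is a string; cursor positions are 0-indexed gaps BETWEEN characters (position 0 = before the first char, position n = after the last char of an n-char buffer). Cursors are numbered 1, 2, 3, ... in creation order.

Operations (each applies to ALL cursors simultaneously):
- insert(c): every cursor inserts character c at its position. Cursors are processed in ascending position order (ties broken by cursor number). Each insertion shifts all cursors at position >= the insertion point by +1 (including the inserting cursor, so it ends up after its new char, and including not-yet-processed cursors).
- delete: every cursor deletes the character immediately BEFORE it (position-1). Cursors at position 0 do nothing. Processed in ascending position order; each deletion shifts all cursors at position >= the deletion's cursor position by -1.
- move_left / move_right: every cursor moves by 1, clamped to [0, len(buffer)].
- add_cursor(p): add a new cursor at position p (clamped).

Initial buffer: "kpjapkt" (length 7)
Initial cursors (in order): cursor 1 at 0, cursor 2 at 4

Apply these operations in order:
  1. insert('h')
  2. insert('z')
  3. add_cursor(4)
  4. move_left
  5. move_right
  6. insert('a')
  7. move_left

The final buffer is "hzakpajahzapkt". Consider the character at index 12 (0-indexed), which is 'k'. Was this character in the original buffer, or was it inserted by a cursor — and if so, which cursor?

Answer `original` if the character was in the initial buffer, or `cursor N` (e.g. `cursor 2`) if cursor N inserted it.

Answer: original

Derivation:
After op 1 (insert('h')): buffer="hkpjahpkt" (len 9), cursors c1@1 c2@6, authorship 1....2...
After op 2 (insert('z')): buffer="hzkpjahzpkt" (len 11), cursors c1@2 c2@8, authorship 11....22...
After op 3 (add_cursor(4)): buffer="hzkpjahzpkt" (len 11), cursors c1@2 c3@4 c2@8, authorship 11....22...
After op 4 (move_left): buffer="hzkpjahzpkt" (len 11), cursors c1@1 c3@3 c2@7, authorship 11....22...
After op 5 (move_right): buffer="hzkpjahzpkt" (len 11), cursors c1@2 c3@4 c2@8, authorship 11....22...
After op 6 (insert('a')): buffer="hzakpajahzapkt" (len 14), cursors c1@3 c3@6 c2@11, authorship 111..3..222...
After op 7 (move_left): buffer="hzakpajahzapkt" (len 14), cursors c1@2 c3@5 c2@10, authorship 111..3..222...
Authorship (.=original, N=cursor N): 1 1 1 . . 3 . . 2 2 2 . . .
Index 12: author = original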